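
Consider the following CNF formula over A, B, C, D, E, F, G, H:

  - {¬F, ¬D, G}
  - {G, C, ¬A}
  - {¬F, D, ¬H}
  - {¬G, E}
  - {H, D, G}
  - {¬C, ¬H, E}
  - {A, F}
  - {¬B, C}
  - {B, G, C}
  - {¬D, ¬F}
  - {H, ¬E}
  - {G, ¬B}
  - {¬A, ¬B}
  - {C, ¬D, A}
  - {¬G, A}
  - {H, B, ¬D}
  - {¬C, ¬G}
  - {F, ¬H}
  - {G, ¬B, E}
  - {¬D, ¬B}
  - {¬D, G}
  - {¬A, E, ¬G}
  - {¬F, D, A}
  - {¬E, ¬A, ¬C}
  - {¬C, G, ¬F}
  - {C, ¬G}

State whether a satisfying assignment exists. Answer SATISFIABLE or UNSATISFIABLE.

UNSATISFIABLE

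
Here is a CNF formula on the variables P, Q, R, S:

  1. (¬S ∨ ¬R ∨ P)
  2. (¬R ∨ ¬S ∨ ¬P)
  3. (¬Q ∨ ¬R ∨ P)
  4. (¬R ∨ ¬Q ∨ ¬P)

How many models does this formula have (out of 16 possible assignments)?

Split on P, then R.
  P=1, R=1: remaining (Q,S) ∈ {(0,0)} — 1.
  P=1, R=0: remaining (Q,S) ∈ {(0,0); (0,1); (1,0); (1,1)} — 4.
  P=0, R=1: remaining (Q,S) ∈ {(0,0)} — 1.
  P=0, R=0: remaining (Q,S) ∈ {(0,0); (0,1); (1,0); (1,1)} — 4.
Total: 1 + 4 + 1 + 4 = 10.

10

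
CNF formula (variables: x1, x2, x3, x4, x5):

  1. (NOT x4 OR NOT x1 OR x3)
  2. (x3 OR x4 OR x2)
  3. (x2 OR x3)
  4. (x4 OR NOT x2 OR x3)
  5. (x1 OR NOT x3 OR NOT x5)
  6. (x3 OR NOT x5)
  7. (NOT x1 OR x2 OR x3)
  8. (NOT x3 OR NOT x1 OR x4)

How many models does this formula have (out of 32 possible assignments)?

9

Split on x3, then x1.
  x3=1, x1=1: remaining (x2,x4,x5) ∈ {(0,1,0); (0,1,1); (1,1,0); (1,1,1)} — 4.
  x3=1, x1=0: remaining (x2,x4,x5) ∈ {(0,0,0); (0,1,0); (1,0,0); (1,1,0)} — 4.
  x3=0, x1=1: a clause becomes empty — 0.
  x3=0, x1=0: remaining (x2,x4,x5) ∈ {(1,1,0)} — 1.
Total: 4 + 4 + 0 + 1 = 9.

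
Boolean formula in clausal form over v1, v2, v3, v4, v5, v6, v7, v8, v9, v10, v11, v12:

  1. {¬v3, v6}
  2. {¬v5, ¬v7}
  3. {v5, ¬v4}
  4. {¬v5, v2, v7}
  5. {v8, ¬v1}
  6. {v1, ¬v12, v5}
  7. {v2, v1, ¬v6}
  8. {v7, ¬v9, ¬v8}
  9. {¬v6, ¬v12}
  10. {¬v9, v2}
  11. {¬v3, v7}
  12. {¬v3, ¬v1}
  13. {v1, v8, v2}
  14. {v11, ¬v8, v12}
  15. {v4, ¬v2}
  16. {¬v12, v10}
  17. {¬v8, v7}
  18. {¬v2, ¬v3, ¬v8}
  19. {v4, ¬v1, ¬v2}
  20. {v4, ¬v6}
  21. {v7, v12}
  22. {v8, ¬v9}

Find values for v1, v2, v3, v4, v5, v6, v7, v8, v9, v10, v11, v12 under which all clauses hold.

v3 occurs only negated in the remaining clauses — set v3 = False.
Pure literal: v9 appears only negated; assign v9 = False.
Branch on v1: take v1 = True.
  then v8 is forced to True.
  then v7 is forced to True.
  then v5 is forced to False.
  then v4 is forced to False.
  then v2 is forced to False.
  then v6 is forced to False.
For the remaining variables, v10 = False, v11 = True, v12 = False works.

v1=T, v2=F, v3=F, v4=F, v5=F, v6=F, v7=T, v8=T, v9=F, v10=F, v11=T, v12=F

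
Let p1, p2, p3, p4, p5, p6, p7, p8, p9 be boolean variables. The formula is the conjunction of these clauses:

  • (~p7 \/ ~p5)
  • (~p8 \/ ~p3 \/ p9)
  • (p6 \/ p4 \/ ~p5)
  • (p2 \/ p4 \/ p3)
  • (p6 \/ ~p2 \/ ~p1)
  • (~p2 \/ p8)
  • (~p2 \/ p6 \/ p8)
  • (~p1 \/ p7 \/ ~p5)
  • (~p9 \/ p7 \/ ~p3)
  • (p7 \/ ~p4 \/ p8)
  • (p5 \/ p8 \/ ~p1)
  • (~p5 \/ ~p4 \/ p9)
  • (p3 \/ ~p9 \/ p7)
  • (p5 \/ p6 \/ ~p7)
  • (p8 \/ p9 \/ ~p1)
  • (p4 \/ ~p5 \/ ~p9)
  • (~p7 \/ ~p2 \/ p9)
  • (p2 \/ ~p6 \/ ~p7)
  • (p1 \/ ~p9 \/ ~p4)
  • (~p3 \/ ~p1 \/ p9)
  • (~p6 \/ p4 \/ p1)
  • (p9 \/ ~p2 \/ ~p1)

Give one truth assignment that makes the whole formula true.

Set p1 = True and propagate.
Branch on p2: take p2 = True.
  then p6 is forced to True.
  then p8 is forced to True.
  then p9 is forced to True.
The remaining clauses are satisfied by p3 = True, p4 = True, p5 = False, p7 = True.
Every clause has at least one true literal under this assignment.

p1=True  p2=True  p3=True  p4=True  p5=False  p6=True  p7=True  p8=True  p9=True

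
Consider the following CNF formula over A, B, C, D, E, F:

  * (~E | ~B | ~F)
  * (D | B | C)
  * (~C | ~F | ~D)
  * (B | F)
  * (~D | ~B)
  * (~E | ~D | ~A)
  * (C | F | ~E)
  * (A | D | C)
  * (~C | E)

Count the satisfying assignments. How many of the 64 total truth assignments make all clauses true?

Split on C, then D.
  C=1, D=1: a clause becomes empty — 0.
  C=1, D=0: remaining (A,B,E,F) ∈ {(0,0,1,1); (0,1,1,0); (1,0,1,1); (1,1,1,0)} — 4.
  C=0, D=1: remaining (A,B,E,F) ∈ {(0,0,0,1); (0,0,1,1); (1,0,0,1)} — 3.
  C=0, D=0: remaining (A,B,E,F) ∈ {(1,1,0,0); (1,1,0,1)} — 2.
Total: 0 + 4 + 3 + 2 = 9.

9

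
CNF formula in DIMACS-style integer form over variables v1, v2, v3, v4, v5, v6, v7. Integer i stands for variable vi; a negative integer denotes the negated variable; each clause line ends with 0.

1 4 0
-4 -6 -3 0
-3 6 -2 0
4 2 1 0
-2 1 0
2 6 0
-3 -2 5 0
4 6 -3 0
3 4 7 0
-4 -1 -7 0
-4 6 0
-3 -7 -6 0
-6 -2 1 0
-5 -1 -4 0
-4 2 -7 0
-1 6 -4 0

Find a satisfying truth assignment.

v1 = 0, v2 = 0, v3 = 0, v4 = 1, v5 = 0, v6 = 1, v7 = 0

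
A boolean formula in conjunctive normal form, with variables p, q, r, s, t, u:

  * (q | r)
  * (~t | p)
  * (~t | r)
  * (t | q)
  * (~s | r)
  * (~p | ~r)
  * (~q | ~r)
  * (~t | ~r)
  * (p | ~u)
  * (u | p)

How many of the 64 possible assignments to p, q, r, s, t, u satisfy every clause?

2

Satisfying assignments:
  p=1 q=1 r=0 s=0 t=0 u=0
  p=1 q=1 r=0 s=0 t=0 u=1
That's 2 in total.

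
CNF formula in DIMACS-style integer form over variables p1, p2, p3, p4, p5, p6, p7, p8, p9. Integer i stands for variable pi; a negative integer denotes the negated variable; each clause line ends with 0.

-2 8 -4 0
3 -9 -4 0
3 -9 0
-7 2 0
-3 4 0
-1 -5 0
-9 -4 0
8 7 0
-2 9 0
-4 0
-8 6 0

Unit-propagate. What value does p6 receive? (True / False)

(NOT p4) is a unit clause: p4 = False.
From (p4 OR NOT p3) and p4 = False: p3 = False.
(p3 OR NOT p9): since p3 = False, the clause reduces to (NOT p9). p9 = False.
(NOT p2 OR p9): since p9 = False, the clause reduces to (NOT p2). p2 = False.
(NOT p7 OR p2) with p2 = False leaves only NOT p7, so p7 = False.
(p8 OR p7) with p7 = False leaves only p8, so p8 = True.
(NOT p8 OR p6): since p8 = True, the clause reduces to (p6). p6 = True.

True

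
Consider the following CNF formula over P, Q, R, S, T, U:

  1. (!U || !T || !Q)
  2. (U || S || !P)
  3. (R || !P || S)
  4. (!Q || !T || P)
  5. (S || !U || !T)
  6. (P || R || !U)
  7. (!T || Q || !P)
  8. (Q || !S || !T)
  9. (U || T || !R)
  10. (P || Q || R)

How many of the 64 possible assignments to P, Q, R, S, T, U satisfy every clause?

17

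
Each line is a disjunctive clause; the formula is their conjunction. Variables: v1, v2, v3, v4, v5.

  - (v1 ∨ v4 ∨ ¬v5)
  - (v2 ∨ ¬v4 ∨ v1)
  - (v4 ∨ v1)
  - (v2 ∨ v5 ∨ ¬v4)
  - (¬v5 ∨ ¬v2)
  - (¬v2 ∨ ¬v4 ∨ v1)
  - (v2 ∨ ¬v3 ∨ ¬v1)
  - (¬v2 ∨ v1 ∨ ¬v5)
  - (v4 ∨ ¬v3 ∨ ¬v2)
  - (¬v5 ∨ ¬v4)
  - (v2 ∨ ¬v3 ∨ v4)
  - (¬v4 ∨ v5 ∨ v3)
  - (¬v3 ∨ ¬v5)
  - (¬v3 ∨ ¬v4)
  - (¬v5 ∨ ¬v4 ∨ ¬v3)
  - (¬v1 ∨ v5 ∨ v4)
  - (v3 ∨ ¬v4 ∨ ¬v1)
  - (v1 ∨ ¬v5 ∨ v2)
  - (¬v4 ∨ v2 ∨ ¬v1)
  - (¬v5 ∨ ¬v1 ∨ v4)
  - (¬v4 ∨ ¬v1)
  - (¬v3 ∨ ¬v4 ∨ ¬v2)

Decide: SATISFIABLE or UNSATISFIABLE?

UNSATISFIABLE

v4 = True:
  propagation gives v5=False, v2=True, v1=True; an empty clause results — contradiction.
v4 = False:
  propagation gives v1=True, v5=True; an empty clause results — contradiction.
Every branch closes, so no satisfying assignment exists.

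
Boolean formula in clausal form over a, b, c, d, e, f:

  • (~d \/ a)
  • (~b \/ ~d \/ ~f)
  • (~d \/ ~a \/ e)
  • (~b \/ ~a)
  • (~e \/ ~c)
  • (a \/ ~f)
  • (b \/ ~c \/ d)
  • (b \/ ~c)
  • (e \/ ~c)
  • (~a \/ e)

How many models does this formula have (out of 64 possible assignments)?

8

The models are:
  a=F b=F c=F d=F e=F f=F
  a=F b=F c=F d=F e=T f=F
  a=F b=T c=F d=F e=F f=F
  a=F b=T c=F d=F e=T f=F
  a=T b=F c=F d=F e=T f=F
  a=T b=F c=F d=F e=T f=T
  a=T b=F c=F d=T e=T f=F
  a=T b=F c=F d=T e=T f=T
Count: 8.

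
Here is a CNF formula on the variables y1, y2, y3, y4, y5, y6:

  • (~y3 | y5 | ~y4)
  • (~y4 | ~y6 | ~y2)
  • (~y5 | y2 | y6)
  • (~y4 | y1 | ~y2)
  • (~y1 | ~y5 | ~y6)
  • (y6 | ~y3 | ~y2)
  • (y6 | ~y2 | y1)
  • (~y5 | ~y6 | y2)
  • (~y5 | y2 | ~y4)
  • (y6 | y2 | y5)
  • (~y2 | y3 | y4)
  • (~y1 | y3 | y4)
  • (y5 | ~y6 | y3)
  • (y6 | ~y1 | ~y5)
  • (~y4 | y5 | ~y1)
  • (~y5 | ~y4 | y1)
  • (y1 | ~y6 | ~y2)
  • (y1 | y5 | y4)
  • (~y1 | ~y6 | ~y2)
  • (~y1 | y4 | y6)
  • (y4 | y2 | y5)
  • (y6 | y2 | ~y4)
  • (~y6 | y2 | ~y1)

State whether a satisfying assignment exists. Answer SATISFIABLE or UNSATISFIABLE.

y2 = True:
  y1 = True:
    propagation gives y6=False, y3=False, y4=True, y5=False; an empty clause results — contradiction.
  y1 = False:
    propagation gives y4=False, y6=True; an empty clause results — contradiction.
y2 = False:
  y5 = True:
    propagation gives y6=True; an empty clause results — contradiction.
  y5 = False:
    propagation gives y6=True, y3=True, y4=False; an empty clause results — contradiction.
Every branch closes, so no satisfying assignment exists.

UNSATISFIABLE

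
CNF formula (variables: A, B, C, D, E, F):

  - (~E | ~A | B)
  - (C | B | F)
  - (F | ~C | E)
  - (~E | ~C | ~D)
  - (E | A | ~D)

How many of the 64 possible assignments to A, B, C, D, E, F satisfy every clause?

31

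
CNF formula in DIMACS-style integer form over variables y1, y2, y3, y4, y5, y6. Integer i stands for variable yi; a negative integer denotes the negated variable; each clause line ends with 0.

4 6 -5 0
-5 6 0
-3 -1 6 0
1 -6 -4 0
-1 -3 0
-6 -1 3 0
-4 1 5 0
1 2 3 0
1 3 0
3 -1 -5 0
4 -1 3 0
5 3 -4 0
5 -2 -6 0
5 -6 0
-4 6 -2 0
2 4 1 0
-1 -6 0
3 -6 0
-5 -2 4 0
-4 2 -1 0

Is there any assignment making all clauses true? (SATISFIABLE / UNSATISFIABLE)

Set y1 = False and propagate.
  then y3 is forced to True.
Try y2 = True.
For the remaining variables, y4 = False, y5 = False, y6 = False works.
So y1 = F, y2 = T, y3 = T, y4 = F, y5 = F, y6 = F is a satisfying assignment.

SATISFIABLE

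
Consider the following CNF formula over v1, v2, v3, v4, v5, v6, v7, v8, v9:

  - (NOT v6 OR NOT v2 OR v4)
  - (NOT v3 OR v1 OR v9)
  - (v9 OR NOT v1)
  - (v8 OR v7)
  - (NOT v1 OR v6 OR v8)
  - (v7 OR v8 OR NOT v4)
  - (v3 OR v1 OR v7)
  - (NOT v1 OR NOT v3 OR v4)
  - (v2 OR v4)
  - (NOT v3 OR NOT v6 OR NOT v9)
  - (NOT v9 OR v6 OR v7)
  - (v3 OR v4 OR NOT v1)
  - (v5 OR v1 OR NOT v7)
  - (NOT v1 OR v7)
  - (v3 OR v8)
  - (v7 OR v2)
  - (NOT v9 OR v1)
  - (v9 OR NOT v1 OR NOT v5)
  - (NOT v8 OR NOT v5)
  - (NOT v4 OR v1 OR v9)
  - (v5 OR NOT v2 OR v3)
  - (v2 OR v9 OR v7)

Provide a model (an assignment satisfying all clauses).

v1=T  v2=T  v3=T  v4=T  v5=F  v6=F  v7=T  v8=T  v9=T

Check each clause:
  1. (v4 OR NOT v6 OR NOT v2) — NOT v6 is true.
  2. (v1 OR NOT v3 OR v9) — v9 is true.
  3. (NOT v1 OR v9) — v9 is true.
  4. (v8 OR v7) — v8 is true.
  5. (NOT v1 OR v8 OR v6) — v8 is true.
  6. (v8 OR NOT v4 OR v7) — v8 is true.
  7. (v7 OR v3 OR v1) — v1 is true.
  8. (v4 OR NOT v3 OR NOT v1) — v4 is true.
  9. (v2 OR v4) — v2 is true.
  10. (NOT v6 OR NOT v3 OR NOT v9) — NOT v6 is true.
  11. (v6 OR NOT v9 OR v7) — v7 is true.
  12. (v4 OR NOT v1 OR v3) — v3 is true.
  13. (NOT v7 OR v5 OR v1) — v1 is true.
  14. (v7 OR NOT v1) — v7 is true.
  15. (v8 OR v3) — v8 is true.
  16. (v7 OR v2) — v2 is true.
  17. (NOT v9 OR v1) — v1 is true.
  18. (v9 OR NOT v5 OR NOT v1) — v9 is true.
  19. (NOT v5 OR NOT v8) — NOT v5 is true.
  20. (v1 OR v9 OR NOT v4) — v9 is true.
  21. (v5 OR v3 OR NOT v2) — v3 is true.
  22. (v9 OR v7 OR v2) — v9 is true.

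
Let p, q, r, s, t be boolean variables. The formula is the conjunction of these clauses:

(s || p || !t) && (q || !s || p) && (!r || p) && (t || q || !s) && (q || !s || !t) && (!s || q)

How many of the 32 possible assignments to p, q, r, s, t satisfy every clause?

Case analysis on s and q:
  s=T, q=T: t free; 3 ways for (p,r) × 2^1 = 6.
  s=T, q=F: a clause becomes empty — 0.
  s=F, q=T: 5 of the 8 assignments to (p,r,t) work.
  s=F, q=F: 5 of the 8 assignments to (p,r,t) work.
Total: 6 + 0 + 5 + 5 = 16.

16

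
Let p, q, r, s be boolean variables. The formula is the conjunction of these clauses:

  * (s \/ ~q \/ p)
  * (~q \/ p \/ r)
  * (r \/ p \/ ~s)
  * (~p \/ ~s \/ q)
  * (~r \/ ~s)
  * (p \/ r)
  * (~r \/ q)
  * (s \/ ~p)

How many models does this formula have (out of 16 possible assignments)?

Satisfying assignments:
  p=T q=T r=F s=T
That's 1 in total.

1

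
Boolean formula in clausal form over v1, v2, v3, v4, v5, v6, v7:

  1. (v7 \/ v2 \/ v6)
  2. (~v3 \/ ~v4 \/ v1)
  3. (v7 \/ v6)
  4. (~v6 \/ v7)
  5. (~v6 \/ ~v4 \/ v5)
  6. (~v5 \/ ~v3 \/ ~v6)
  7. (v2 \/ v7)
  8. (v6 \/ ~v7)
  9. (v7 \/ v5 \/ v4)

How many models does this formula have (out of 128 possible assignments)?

Case analysis on v6 and v7:
  v6=T, v7=T: v1, v2 free; 4 ways for (v3,v4,v5) × 2^2 = 16.
  v6=T, v7=F: a clause becomes empty — 0.
  v6=F, v7=T: a clause becomes empty — 0.
  v6=F, v7=F: a clause becomes empty — 0.
Total: 16 + 0 + 0 + 0 = 16.

16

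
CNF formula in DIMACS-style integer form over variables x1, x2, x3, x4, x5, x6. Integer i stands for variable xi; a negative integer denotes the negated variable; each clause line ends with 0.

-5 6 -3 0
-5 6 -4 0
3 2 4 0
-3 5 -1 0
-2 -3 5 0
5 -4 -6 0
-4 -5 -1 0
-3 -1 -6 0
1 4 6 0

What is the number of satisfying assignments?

Split on x5, then x3.
  x5=T, x3=T: remaining (x1,x2,x4,x6) ∈ {(F,F,F,T); (F,F,T,T); (F,T,F,T); (F,T,T,T)} — 4.
  x5=T, x3=F: 5 of the 16 assignments to (x1,x2,x4,x6) work.
  x5=F, x3=T: remaining (x1,x2,x4,x6) ∈ {(F,F,F,T); (F,F,T,F)} — 2.
  x5=F, x3=F: 7 of the 16 assignments to (x1,x2,x4,x6) work.
Total: 4 + 5 + 2 + 7 = 18.

18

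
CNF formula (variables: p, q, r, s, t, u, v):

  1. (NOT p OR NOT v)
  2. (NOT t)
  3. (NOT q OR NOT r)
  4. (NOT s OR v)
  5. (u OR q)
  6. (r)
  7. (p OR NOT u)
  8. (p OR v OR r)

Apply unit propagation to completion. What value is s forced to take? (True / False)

False

(NOT t) stands alone — t = False.
(r) stands alone — r = True.
(NOT q OR NOT r) with r = True leaves only NOT q, so q = False.
(q OR u) with q = False leaves only u, so u = True.
(NOT u OR p): since u = True, the clause reduces to (p). p = True.
(NOT v OR NOT p): since p = True, the clause reduces to (NOT v). v = False.
From (NOT s OR v) and v = False: s = False.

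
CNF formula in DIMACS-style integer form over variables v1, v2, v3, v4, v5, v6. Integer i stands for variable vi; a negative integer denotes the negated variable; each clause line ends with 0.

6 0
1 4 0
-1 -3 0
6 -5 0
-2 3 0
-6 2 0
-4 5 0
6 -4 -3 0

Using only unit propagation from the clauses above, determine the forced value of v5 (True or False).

(v6) is a unit clause: v6 = True.
(!v6 || v2): since v6 = True, the clause reduces to (v2). v2 = True.
From (!v2 || v3) and v2 = True: v3 = True.
(!v1 || !v3) with v3 = True leaves only !v1, so v1 = False.
(v4 || v1) with v1 = False leaves only v4, so v4 = True.
(v5 || !v4) with v4 = True leaves only v5, so v5 = True.

True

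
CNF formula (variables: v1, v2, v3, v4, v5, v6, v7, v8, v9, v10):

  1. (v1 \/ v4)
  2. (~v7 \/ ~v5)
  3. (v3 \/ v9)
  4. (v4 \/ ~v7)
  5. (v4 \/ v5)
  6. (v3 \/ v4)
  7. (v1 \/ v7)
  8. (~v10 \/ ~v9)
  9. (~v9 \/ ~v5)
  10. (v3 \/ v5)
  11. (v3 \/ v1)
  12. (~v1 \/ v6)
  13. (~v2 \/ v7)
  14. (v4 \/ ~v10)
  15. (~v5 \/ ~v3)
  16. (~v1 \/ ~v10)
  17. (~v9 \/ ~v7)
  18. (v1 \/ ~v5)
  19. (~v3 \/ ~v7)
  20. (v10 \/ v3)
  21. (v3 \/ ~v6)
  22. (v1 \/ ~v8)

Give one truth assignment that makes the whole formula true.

Pure literal: v2 appears only negated; assign v2 = False.
v4 occurs only positively in the remaining clauses — set v4 = True.
Try v1 = True.
  then v6 is forced to True.
  then v10 is forced to False.
  then v3 is forced to True.
  then v5 is forced to False.
  then v7 is forced to False.
v8, v9 are now unconstrained; take v8 = True, v9 = False.
Every clause has at least one true literal under this assignment.
Check each clause:
  1. (v1 \/ v4) — v1 is true.
  2. (~v7 \/ ~v5) — ~v7 is true.
  3. (v9 \/ v3) — v3 is true.
  4. (~v7 \/ v4) — ~v7 is true.
  5. (v4 \/ v5) — v4 is true.
  6. (v4 \/ v3) — v3 is true.
  7. (v1 \/ v7) — v1 is true.
  8. (~v10 \/ ~v9) — ~v10 is true.
  9. (~v5 \/ ~v9) — ~v5 is true.
  10. (v5 \/ v3) — v3 is true.
  11. (v1 \/ v3) — v1 is true.
  12. (v6 \/ ~v1) — v6 is true.
  13. (~v2 \/ v7) — ~v2 is true.
  14. (v4 \/ ~v10) — v4 is true.
  15. (~v3 \/ ~v5) — ~v5 is true.
  16. (~v1 \/ ~v10) — ~v10 is true.
  17. (~v7 \/ ~v9) — ~v7 is true.
  18. (~v5 \/ v1) — v1 is true.
  19. (~v7 \/ ~v3) — ~v7 is true.
  20. (v10 \/ v3) — v3 is true.
  21. (~v6 \/ v3) — v3 is true.
  22. (~v8 \/ v1) — v1 is true.

v1=True, v2=False, v3=True, v4=True, v5=False, v6=True, v7=False, v8=True, v9=False, v10=False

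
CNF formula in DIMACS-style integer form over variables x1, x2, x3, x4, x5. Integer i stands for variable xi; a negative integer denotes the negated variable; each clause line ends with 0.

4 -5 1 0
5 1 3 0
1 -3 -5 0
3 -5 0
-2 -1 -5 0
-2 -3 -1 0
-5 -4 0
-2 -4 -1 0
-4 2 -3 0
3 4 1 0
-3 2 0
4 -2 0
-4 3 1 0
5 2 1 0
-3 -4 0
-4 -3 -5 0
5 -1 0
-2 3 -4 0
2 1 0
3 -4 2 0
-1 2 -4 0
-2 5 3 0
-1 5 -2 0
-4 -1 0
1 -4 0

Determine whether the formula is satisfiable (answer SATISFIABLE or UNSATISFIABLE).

UNSATISFIABLE

x1 = True:
  propagation gives x5=True, x3=True, x2=False; an empty clause results — contradiction.
x1 = False:
  propagation gives x2=True, x4=True; an empty clause results — contradiction.
Every branch closes, so no satisfying assignment exists.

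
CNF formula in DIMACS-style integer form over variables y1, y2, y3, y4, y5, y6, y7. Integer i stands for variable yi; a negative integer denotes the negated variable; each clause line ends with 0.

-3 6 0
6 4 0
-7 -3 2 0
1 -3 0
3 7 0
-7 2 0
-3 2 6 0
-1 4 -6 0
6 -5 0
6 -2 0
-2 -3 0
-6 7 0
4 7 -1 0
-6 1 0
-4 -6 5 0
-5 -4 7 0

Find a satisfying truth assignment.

y1 = True, y2 = True, y3 = False, y4 = True, y5 = True, y6 = True, y7 = True

Check each clause:
  1. (~y3 | y6) — ~y3 is true.
  2. (y6 | y4) — y4 is true.
  3. (~y7 | ~y3 | y2) — y2 is true.
  4. (y1 | ~y3) — y1 is true.
  5. (y7 | y3) — y7 is true.
  6. (y2 | ~y7) — y2 is true.
  7. (y2 | ~y3 | y6) — y2 is true.
  8. (y4 | ~y6 | ~y1) — y4 is true.
  9. (~y5 | y6) — y6 is true.
  10. (~y2 | y6) — y6 is true.
  11. (~y2 | ~y3) — ~y3 is true.
  12. (y7 | ~y6) — y7 is true.
  13. (~y1 | y4 | y7) — y4 is true.
  14. (~y6 | y1) — y1 is true.
  15. (~y4 | ~y6 | y5) — y5 is true.
  16. (y7 | ~y5 | ~y4) — y7 is true.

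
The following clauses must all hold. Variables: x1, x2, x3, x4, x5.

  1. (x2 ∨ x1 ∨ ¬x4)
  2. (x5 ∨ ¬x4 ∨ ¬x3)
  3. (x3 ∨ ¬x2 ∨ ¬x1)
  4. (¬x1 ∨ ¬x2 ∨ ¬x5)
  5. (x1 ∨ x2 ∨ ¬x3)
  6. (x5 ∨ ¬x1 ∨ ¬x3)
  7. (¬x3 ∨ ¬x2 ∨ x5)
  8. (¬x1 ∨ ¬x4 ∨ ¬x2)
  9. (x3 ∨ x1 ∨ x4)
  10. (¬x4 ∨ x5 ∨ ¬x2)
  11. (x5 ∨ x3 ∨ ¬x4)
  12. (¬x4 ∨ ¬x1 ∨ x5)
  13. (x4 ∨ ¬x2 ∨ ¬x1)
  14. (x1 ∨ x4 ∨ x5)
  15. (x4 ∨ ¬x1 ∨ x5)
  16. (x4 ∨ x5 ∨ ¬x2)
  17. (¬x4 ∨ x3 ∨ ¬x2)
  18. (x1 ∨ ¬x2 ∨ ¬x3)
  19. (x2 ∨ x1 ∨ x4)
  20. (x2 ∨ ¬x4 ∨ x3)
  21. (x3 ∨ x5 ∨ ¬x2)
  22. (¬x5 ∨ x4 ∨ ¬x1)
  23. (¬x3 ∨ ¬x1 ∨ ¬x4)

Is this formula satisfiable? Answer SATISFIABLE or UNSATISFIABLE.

UNSATISFIABLE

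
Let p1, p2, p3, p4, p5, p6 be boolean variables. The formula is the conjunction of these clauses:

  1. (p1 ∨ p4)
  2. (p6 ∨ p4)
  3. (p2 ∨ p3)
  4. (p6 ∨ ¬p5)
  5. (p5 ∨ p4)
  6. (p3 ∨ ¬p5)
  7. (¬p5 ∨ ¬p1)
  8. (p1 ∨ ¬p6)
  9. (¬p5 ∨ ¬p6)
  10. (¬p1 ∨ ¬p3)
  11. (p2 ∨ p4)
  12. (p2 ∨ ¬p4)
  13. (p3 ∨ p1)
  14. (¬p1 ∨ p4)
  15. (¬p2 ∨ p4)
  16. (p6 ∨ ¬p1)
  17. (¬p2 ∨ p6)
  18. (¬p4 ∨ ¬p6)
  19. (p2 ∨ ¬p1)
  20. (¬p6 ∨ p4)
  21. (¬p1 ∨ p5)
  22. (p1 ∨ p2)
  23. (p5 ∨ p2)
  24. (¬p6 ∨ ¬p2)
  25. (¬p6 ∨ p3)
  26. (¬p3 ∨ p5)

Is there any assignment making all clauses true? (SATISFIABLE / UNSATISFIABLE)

UNSATISFIABLE

p1 = True:
  propagation gives p5=False; an empty clause results — contradiction.
p1 = False:
  propagation gives p4=True, p6=False, p5=False, p2=True; an empty clause results — contradiction.
Every branch closes, so no satisfying assignment exists.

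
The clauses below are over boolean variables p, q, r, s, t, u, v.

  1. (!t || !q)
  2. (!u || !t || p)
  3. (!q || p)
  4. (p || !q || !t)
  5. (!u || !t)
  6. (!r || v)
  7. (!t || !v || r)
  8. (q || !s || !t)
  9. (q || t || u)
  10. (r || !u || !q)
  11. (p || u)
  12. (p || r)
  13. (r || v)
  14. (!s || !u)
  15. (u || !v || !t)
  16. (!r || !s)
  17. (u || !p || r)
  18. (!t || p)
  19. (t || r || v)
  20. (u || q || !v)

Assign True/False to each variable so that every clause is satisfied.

p=True, q=False, r=True, s=False, t=False, u=True, v=True

Pure literal: s appears only negated; assign s = False.
Set p = True and propagate.
Branch on q: take q = False.
Set r = True and propagate.
  then v is forced to True.
  then u is forced to True.
  then t is forced to False.
Every clause has at least one true literal under this assignment.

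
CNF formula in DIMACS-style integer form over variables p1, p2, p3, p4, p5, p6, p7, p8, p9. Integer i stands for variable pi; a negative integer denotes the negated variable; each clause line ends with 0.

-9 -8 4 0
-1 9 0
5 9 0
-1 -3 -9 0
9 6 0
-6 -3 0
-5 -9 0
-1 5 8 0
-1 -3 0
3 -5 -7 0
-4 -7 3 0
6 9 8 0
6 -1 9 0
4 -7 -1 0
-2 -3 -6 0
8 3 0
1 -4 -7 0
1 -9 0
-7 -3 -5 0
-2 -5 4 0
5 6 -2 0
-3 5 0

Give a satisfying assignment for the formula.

p1 = F, p2 = F, p3 = F, p4 = T, p5 = T, p6 = T, p7 = F, p8 = T, p9 = F

Check each clause:
  1. (~p9 | ~p8 | p4) — p4 is true.
  2. (~p1 | p9) — ~p1 is true.
  3. (p9 | p5) — p5 is true.
  4. (~p9 | ~p3 | ~p1) — ~p3 is true.
  5. (p9 | p6) — p6 is true.
  6. (~p6 | ~p3) — ~p3 is true.
  7. (~p9 | ~p5) — ~p9 is true.
  8. (p5 | ~p1 | p8) — p8 is true.
  9. (~p3 | ~p1) — ~p3 is true.
  10. (~p7 | ~p5 | p3) — ~p7 is true.
  11. (p3 | ~p4 | ~p7) — ~p7 is true.
  12. (p9 | p8 | p6) — p8 is true.
  13. (~p1 | p6 | p9) — p6 is true.
  14. (p4 | ~p7 | ~p1) — ~p7 is true.
  15. (~p3 | ~p2 | ~p6) — ~p3 is true.
  16. (p8 | p3) — p8 is true.
  17. (p1 | ~p4 | ~p7) — ~p7 is true.
  18. (~p9 | p1) — ~p9 is true.
  19. (~p5 | ~p7 | ~p3) — ~p7 is true.
  20. (p4 | ~p5 | ~p2) — p4 is true.
  21. (~p2 | p5 | p6) — p5 is true.
  22. (p5 | ~p3) — ~p3 is true.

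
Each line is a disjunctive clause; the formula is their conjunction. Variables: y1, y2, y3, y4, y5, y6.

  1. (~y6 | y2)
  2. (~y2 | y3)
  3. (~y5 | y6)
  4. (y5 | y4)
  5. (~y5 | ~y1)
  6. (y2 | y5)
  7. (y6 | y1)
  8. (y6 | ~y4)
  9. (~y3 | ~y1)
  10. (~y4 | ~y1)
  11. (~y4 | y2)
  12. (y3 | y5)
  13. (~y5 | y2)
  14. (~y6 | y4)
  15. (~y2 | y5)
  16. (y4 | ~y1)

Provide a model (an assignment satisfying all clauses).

y1=F, y2=T, y3=T, y4=T, y5=T, y6=T

Branch on y1: take y1 = False.
  then y6 is forced to True.
  then y2 is forced to True.
  then y3 is forced to True.
  then y4 is forced to True.
  then y5 is forced to True.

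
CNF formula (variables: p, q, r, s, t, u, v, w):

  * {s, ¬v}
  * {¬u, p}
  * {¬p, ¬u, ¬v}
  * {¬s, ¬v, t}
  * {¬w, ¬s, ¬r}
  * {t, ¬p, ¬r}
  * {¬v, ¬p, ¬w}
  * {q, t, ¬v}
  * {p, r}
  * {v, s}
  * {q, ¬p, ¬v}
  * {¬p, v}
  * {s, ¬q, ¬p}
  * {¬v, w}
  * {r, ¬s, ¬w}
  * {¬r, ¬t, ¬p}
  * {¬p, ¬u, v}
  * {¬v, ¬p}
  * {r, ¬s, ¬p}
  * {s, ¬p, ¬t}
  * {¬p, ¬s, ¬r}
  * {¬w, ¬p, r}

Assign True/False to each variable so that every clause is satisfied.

p=F, q=F, r=T, s=T, t=T, u=F, v=F, w=F

Check each clause:
  1. {s, ¬v} — ¬v is true.
  2. {p, ¬u} — ¬u is true.
  3. {¬u, ¬p, ¬v} — ¬v is true.
  4. {¬s, t, ¬v} — ¬v is true.
  5. {¬s, ¬r, ¬w} — ¬w is true.
  6. {¬p, t, ¬r} — t is true.
  7. {¬w, ¬v, ¬p} — ¬w is true.
  8. {t, ¬v, q} — ¬v is true.
  9. {r, p} — r is true.
  10. {s, v} — s is true.
  11. {¬v, q, ¬p} — ¬v is true.
  12. {v, ¬p} — ¬p is true.
  13. {¬p, ¬q, s} — s is true.
  14. {w, ¬v} — ¬v is true.
  15. {¬w, ¬s, r} — ¬w is true.
  16. {¬r, ¬p, ¬t} — ¬p is true.
  17. {v, ¬u, ¬p} — ¬u is true.
  18. {¬p, ¬v} — ¬v is true.
  19. {¬p, r, ¬s} — r is true.
  20. {¬p, ¬t, s} — s is true.
  21. {¬s, ¬r, ¬p} — ¬p is true.
  22. {¬w, ¬p, r} — ¬w is true.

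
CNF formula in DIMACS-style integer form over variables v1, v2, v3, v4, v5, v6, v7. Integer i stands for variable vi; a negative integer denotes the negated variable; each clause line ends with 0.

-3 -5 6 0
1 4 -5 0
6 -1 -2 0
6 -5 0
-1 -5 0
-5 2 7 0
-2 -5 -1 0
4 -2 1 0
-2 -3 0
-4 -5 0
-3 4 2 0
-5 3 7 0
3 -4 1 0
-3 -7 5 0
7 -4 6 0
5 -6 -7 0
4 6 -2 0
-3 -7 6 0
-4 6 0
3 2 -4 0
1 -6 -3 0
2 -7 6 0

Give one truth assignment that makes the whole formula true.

v1=True, v2=False, v3=False, v4=False, v5=False, v6=False, v7=False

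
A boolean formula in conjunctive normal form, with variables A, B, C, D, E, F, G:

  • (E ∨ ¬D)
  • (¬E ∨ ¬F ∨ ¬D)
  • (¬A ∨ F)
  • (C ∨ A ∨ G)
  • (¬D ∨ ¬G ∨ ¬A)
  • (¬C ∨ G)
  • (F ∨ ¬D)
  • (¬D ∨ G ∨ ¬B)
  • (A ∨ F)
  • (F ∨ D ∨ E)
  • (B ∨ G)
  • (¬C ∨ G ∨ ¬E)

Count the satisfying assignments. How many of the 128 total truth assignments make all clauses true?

18

Case analysis on D and G:
  D=T, G=T: a clause becomes empty — 0.
  D=T, G=F: a clause becomes empty — 0.
  D=F, G=T: forces F=T; A, B, C, E free → 2^4 = 16.
  D=F, G=F: remaining (A,B,C,E,F) ∈ {(T,T,F,F,T); (T,T,F,T,T)} — 2.
Total: 0 + 0 + 16 + 2 = 18.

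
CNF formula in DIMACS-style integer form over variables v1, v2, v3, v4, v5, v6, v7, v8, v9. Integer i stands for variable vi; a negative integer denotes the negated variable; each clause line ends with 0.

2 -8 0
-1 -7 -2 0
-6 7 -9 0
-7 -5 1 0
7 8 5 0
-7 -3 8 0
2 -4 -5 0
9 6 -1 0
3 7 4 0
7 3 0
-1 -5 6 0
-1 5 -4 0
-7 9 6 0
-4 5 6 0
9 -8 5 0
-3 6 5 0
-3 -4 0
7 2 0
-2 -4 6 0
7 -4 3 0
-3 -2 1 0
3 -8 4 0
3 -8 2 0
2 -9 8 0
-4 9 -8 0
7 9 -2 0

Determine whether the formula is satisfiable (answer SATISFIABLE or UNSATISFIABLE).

SATISFIABLE

Try v1 = False.
For the remaining variables, v2 = True, v3 = False, v4 = True, v5 = False, v6 = True, v7 = True, v8 = False, v9 = False works.
Every clause has at least one true literal under this assignment.
So v1=0, v2=1, v3=0, v4=1, v5=0, v6=1, v7=1, v8=0, v9=0 is a satisfying assignment.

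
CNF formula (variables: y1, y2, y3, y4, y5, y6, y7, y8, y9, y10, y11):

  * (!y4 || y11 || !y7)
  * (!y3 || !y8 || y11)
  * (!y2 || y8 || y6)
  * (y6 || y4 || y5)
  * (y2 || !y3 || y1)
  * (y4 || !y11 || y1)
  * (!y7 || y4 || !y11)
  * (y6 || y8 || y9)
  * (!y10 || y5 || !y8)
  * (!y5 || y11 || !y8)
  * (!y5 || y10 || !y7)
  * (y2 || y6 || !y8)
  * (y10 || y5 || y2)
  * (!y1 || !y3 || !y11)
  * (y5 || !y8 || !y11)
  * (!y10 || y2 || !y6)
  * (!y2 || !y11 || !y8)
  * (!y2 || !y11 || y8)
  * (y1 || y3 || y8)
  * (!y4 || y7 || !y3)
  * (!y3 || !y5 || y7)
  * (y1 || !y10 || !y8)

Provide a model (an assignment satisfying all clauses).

y1=True, y2=False, y3=False, y4=True, y5=True, y6=False, y7=False, y8=False, y9=True, y10=True, y11=True

Check each clause:
  1. (!y7 || !y4 || y11) — !y7 is true.
  2. (!y8 || y11 || !y3) — !y8 is true.
  3. (y8 || y6 || !y2) — !y2 is true.
  4. (y5 || y6 || y4) — y4 is true.
  5. (y2 || y1 || !y3) — y1 is true.
  6. (y1 || !y11 || y4) — y1 is true.
  7. (y4 || !y7 || !y11) — !y7 is true.
  8. (y9 || y8 || y6) — y9 is true.
  9. (!y10 || !y8 || y5) — !y8 is true.
  10. (!y5 || y11 || !y8) — !y8 is true.
  11. (y10 || !y5 || !y7) — !y7 is true.
  12. (y6 || y2 || !y8) — !y8 is true.
  13. (y2 || y10 || y5) — y10 is true.
  14. (!y1 || !y11 || !y3) — !y3 is true.
  15. (!y11 || !y8 || y5) — !y8 is true.
  16. (y2 || !y10 || !y6) — !y6 is true.
  17. (!y11 || !y2 || !y8) — !y8 is true.
  18. (y8 || !y2 || !y11) — !y2 is true.
  19. (y1 || y8 || y3) — y1 is true.
  20. (y7 || !y3 || !y4) — !y3 is true.
  21. (y7 || !y3 || !y5) — !y3 is true.
  22. (!y8 || !y10 || y1) — !y8 is true.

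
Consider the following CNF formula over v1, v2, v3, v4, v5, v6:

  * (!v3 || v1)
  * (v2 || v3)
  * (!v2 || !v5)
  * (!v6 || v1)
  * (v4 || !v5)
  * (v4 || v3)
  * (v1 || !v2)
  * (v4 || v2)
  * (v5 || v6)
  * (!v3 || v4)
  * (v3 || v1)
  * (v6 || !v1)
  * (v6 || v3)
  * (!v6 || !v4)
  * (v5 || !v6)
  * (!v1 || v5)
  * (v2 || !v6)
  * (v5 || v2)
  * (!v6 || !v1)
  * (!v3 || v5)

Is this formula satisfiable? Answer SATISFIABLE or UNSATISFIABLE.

v6 = True:
  propagation gives v1=True; an empty clause results — contradiction.
v6 = False:
  propagation gives v5=True, v2=False, v3=True, v1=True; an empty clause results — contradiction.
Every branch closes, so no satisfying assignment exists.

UNSATISFIABLE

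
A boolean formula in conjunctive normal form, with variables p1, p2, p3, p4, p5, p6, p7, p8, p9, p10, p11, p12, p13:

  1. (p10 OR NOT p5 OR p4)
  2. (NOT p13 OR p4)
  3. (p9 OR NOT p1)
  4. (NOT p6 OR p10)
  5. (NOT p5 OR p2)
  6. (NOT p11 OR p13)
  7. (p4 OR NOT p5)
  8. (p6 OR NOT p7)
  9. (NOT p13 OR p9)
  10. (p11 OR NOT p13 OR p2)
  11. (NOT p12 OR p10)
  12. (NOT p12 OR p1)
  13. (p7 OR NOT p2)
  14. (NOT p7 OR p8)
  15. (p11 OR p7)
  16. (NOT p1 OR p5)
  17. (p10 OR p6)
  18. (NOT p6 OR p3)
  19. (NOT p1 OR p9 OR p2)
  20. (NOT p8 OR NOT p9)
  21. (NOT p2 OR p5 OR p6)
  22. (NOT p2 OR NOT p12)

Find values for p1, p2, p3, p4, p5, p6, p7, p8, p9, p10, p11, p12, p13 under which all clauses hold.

p1=F, p2=T, p3=T, p4=T, p5=T, p6=T, p7=T, p8=T, p9=F, p10=T, p11=F, p12=F, p13=F

p3 occurs only positively in the remaining clauses — set p3 = True.
p4 occurs only positively in the remaining clauses — set p4 = True.
Try p1 = False.
  then p12 is forced to False.
Set p2 = True and propagate.
  then p7 is forced to True.
  then p6 is forced to True.
  then p10 is forced to True.
  then p8 is forced to True.
  then p9 is forced to False.
  then p13 is forced to False.
  then p11 is forced to False.
p5 is now unconstrained; take p5 = True.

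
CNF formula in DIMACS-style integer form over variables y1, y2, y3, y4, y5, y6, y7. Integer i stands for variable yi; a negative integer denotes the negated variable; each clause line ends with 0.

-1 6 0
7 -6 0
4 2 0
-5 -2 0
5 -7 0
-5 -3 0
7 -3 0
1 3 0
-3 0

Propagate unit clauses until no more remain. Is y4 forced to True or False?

(NOT y3) is a unit clause: y3 = False.
(y3 OR y1) with y3 = False leaves only y1, so y1 = True.
(y6 OR NOT y1) with y1 = True leaves only y6, so y6 = True.
In (y7 OR NOT y6), NOT y6 is now false; y7 must hold, so y7 = True.
(NOT y7 OR y5): since y7 = True, the clause reduces to (y5). y5 = True.
In (NOT y2 OR NOT y5), NOT y5 is now false; NOT y2 must hold, so y2 = False.
(y4 OR y2): since y2 = False, the clause reduces to (y4). y4 = True.

True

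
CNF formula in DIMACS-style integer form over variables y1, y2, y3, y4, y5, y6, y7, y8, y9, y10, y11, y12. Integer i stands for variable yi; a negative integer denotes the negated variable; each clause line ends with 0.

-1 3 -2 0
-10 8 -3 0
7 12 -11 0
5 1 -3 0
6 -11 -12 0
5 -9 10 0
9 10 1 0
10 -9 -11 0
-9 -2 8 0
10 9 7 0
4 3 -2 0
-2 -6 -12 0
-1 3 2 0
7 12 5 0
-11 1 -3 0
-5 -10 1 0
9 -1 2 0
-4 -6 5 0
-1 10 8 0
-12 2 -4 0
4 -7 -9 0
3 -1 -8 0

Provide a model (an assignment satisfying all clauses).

y1=1  y2=1  y3=1  y4=1  y5=1  y6=0  y7=1  y8=1  y9=1  y10=0  y11=0  y12=1

Check each clause:
  1. (y3 OR NOT y1 OR NOT y2) — y3 is true.
  2. (NOT y10 OR NOT y3 OR y8) — y8 is true.
  3. (y7 OR y12 OR NOT y11) — y12 is true.
  4. (y1 OR NOT y3 OR y5) — y1 is true.
  5. (y6 OR NOT y12 OR NOT y11) — NOT y11 is true.
  6. (NOT y9 OR y10 OR y5) — y5 is true.
  7. (y9 OR y1 OR y10) — y1 is true.
  8. (NOT y9 OR y10 OR NOT y11) — NOT y11 is true.
  9. (y8 OR NOT y2 OR NOT y9) — y8 is true.
  10. (y9 OR y10 OR y7) — y9 is true.
  11. (y4 OR NOT y2 OR y3) — y3 is true.
  12. (NOT y2 OR NOT y6 OR NOT y12) — NOT y6 is true.
  13. (y3 OR NOT y1 OR y2) — y2 is true.
  14. (y5 OR y7 OR y12) — y12 is true.
  15. (y1 OR NOT y11 OR NOT y3) — NOT y11 is true.
  16. (NOT y5 OR y1 OR NOT y10) — y1 is true.
  17. (NOT y1 OR y2 OR y9) — y9 is true.
  18. (NOT y6 OR y5 OR NOT y4) — NOT y6 is true.
  19. (y8 OR NOT y1 OR y10) — y8 is true.
  20. (y2 OR NOT y4 OR NOT y12) — y2 is true.
  21. (NOT y7 OR y4 OR NOT y9) — y4 is true.
  22. (NOT y1 OR y3 OR NOT y8) — y3 is true.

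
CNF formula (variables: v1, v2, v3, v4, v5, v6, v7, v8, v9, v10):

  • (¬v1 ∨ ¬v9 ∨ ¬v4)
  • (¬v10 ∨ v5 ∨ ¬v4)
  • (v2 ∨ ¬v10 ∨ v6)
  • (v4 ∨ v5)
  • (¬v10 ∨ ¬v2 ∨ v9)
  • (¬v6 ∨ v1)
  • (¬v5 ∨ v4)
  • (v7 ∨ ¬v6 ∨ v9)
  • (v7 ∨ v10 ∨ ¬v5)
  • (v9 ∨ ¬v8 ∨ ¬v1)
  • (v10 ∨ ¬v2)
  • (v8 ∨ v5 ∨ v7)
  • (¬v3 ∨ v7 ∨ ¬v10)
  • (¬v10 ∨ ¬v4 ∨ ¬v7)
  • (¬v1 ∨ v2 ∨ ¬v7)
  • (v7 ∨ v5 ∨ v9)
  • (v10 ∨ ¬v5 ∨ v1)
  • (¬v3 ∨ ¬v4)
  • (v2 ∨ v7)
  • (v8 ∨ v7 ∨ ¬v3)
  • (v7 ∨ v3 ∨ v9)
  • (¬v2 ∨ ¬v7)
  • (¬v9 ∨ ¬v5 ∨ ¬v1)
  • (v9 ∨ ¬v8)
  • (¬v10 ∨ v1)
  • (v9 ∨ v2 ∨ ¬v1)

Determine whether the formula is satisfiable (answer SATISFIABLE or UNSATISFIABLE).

Branch on v1: take v1 = False.
  then v6 is forced to False.
  then v10 is forced to False.
  then v2 is forced to False.
  then v5 is forced to False.
  then v4 is forced to True.
  then v3 is forced to False.
  then v7 is forced to True.
Try v8 = True.
  then v9 is forced to True.
So v1=False, v2=False, v3=False, v4=True, v5=False, v6=False, v7=True, v8=True, v9=True, v10=False is a satisfying assignment.

SATISFIABLE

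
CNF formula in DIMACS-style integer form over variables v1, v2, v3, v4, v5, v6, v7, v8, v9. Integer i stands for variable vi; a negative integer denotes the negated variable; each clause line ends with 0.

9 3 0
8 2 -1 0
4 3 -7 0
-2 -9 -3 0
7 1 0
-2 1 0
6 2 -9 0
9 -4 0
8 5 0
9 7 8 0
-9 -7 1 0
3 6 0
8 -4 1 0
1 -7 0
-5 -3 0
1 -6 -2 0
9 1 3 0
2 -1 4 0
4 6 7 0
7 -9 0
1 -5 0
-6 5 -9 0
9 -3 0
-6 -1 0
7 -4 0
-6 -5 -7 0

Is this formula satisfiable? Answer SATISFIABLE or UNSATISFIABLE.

UNSATISFIABLE

v1 = True:
  propagation gives v6=False, v3=True, v5=False, v8=True; an empty clause results — contradiction.
v1 = False:
  propagation gives v7=True; an empty clause results — contradiction.
Every branch closes, so no satisfying assignment exists.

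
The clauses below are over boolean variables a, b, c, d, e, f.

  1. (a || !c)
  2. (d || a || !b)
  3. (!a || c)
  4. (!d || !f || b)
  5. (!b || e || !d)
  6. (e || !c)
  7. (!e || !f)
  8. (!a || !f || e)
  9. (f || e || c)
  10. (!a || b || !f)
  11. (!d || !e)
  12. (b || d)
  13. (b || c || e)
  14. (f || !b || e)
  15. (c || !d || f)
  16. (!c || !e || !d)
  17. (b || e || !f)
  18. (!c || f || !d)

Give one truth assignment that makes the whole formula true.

a=True, b=True, c=True, d=False, e=True, f=False

Set a = True and propagate.
  then c is forced to True.
  then e is forced to True.
  then f is forced to False.
  then d is forced to False.
  then b is forced to True.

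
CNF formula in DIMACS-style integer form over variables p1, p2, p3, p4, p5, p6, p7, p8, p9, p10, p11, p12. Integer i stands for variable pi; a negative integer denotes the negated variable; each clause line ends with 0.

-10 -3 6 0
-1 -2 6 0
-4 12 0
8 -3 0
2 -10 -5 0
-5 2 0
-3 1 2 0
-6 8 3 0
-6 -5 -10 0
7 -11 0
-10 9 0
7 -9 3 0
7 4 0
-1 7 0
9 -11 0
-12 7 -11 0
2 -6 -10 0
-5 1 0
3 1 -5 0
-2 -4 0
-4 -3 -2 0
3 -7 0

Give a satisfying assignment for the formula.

p1=False  p2=False  p3=False  p4=True  p5=False  p6=True  p7=False  p8=True  p9=False  p10=False  p11=False  p12=True

Check each clause:
  1. (~p3 \/ ~p10 \/ p6) — ~p3 is true.
  2. (~p1 \/ ~p2 \/ p6) — ~p2 is true.
  3. (p12 \/ ~p4) — p12 is true.
  4. (~p3 \/ p8) — p8 is true.
  5. (~p5 \/ ~p10 \/ p2) — ~p5 is true.
  6. (~p5 \/ p2) — ~p5 is true.
  7. (~p3 \/ p1 \/ p2) — ~p3 is true.
  8. (p3 \/ ~p6 \/ p8) — p8 is true.
  9. (~p5 \/ ~p10 \/ ~p6) — ~p5 is true.
  10. (p7 \/ ~p11) — ~p11 is true.
  11. (p9 \/ ~p10) — ~p10 is true.
  12. (~p9 \/ p7 \/ p3) — ~p9 is true.
  13. (p7 \/ p4) — p4 is true.
  14. (~p1 \/ p7) — ~p1 is true.
  15. (p9 \/ ~p11) — ~p11 is true.
  16. (~p12 \/ p7 \/ ~p11) — ~p11 is true.
  17. (~p6 \/ p2 \/ ~p10) — ~p10 is true.
  18. (~p5 \/ p1) — ~p5 is true.
  19. (p3 \/ p1 \/ ~p5) — ~p5 is true.
  20. (~p2 \/ ~p4) — ~p2 is true.
  21. (~p3 \/ ~p2 \/ ~p4) — ~p3 is true.
  22. (~p7 \/ p3) — ~p7 is true.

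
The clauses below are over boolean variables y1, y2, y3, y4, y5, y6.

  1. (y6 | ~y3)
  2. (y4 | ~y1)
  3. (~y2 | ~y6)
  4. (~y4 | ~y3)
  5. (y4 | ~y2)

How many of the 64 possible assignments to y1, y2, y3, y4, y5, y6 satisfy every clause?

18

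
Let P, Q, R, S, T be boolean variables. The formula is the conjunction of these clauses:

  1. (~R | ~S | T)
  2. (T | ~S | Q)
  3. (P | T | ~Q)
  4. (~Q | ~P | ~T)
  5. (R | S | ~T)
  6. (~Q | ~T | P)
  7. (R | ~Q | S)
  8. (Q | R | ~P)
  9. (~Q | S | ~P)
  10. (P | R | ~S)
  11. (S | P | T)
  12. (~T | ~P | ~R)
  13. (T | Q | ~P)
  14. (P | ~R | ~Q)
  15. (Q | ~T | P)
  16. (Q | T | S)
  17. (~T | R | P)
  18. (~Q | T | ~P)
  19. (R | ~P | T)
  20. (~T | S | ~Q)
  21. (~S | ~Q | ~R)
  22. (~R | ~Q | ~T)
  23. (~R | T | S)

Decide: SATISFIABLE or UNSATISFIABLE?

UNSATISFIABLE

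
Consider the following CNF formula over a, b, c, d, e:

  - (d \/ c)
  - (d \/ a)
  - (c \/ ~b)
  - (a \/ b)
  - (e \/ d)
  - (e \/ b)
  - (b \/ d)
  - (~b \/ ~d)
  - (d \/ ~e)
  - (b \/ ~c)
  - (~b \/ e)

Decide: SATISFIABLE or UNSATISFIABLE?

SATISFIABLE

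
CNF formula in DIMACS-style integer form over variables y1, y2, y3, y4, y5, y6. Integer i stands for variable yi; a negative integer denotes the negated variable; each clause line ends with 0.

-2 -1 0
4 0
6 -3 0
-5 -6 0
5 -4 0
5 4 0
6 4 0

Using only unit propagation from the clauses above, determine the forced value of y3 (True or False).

False

(y4) stands alone — y4 = True.
From (y5 | ~y4) and y4 = True: y5 = True.
(~y5 | ~y6): since y5 = True, the clause reduces to (~y6). y6 = False.
From (~y3 | y6) and y6 = False: y3 = False.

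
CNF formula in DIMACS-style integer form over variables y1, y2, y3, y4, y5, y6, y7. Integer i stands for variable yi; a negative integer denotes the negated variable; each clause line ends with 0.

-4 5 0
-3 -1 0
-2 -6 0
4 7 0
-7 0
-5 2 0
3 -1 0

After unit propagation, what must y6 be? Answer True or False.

(NOT y7) is a unit clause: y7 = False.
(y7 OR y4) with y7 = False leaves only y4, so y4 = True.
(NOT y4 OR y5): since y4 = True, the clause reduces to (y5). y5 = True.
(NOT y5 OR y2) with y5 = True leaves only y2, so y2 = True.
In (NOT y2 OR NOT y6), NOT y2 is now false; NOT y6 must hold, so y6 = False.

False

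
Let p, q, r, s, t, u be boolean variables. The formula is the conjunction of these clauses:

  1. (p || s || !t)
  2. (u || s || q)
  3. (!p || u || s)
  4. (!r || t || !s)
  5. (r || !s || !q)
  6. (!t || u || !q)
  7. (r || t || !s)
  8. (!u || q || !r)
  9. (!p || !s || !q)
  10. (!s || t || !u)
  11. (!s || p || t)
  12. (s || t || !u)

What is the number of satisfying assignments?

12

Case analysis on s and t:
  s=T, t=T: 7 of the 16 assignments to (p,q,r,u) work.
  s=T, t=F: a clause becomes empty — 0.
  s=F, t=T: remaining (p,q,r,u) ∈ {(T,F,F,T); (T,T,F,T); (T,T,T,T)} — 3.
  s=F, t=F: remaining (p,q,r,u) ∈ {(F,T,F,F); (F,T,T,F)} — 2.
Total: 7 + 0 + 3 + 2 = 12.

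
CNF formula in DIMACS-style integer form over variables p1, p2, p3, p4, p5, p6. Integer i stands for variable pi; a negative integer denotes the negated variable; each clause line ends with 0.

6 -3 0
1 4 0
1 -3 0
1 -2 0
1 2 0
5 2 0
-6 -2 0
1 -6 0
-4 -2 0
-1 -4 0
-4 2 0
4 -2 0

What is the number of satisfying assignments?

3

Satisfying assignments:
  p1=T p2=F p3=F p4=F p5=T p6=F
  p1=T p2=F p3=F p4=F p5=T p6=T
  p1=T p2=F p3=T p4=F p5=T p6=T
Count: 3.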